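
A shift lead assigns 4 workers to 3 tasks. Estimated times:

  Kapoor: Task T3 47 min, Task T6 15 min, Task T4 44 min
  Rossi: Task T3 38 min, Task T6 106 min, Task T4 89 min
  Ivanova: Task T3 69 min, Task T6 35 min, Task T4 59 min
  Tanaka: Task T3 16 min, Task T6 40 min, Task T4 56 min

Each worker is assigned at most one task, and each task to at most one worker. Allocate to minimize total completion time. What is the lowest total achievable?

Min total: 90 min

Optimal: Tanaka→Task T3 (16 min), Kapoor→Task T6 (15 min), Ivanova→Task T4 (59 min) — total 16+15+59 = 90 min.
Row-greedy (each worker in turn takes its cheapest remaining task) gives 112 min, worse by 22.
Swapping Ivanova↔Kapoor (Ivanova→Task T6 35 min, Kapoor→Task T4 44 min) adds 5.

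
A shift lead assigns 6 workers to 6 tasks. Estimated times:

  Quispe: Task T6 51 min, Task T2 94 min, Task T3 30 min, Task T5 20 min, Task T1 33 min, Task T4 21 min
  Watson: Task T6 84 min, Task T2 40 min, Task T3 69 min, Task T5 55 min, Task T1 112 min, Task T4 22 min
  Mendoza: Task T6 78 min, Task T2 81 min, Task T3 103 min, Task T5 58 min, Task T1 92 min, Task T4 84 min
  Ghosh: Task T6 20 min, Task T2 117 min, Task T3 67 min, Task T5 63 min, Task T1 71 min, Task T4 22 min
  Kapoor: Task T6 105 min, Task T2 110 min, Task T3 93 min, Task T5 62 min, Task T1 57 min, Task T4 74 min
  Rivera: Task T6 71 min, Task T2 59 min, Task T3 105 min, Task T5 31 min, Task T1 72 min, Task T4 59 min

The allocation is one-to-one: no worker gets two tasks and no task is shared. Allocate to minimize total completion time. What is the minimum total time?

Optimal: Quispe→Task T3 (30 min), Watson→Task T4 (22 min), Mendoza→Task T2 (81 min), Ghosh→Task T6 (20 min), Kapoor→Task T1 (57 min), Rivera→Task T5 (31 min) — total 30+22+81+20+57+31 = 241 min.
Column-greedy (each task in turn goes to its cheapest remaining worker) gives 262 min, worse by 21.

Min total: 241 min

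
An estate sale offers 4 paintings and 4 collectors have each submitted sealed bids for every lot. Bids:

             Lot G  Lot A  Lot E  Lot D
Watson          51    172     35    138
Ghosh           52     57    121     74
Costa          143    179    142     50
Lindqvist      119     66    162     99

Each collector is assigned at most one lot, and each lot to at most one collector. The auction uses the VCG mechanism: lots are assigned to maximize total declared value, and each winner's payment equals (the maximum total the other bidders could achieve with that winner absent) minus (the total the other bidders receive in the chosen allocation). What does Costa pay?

Costa pays $34.

Efficient allocation: Watson→Lot D ($138), Ghosh→Lot E ($121), Costa→Lot A ($179), Lindqvist→Lot G ($119); total welfare W = $557.
Costa receives Lot A at value $179, so the others get W − 179 = $378.
Without Costa: best allocation of the remaining 3 bidders over all 4 lots is Watson→Lot A ($172), Ghosh→Lot E ($121), Lindqvist→Lot G ($119), total $412.
VCG payment = (others' best without Costa) − (others' welfare with Costa) = 412 − 378 = $34.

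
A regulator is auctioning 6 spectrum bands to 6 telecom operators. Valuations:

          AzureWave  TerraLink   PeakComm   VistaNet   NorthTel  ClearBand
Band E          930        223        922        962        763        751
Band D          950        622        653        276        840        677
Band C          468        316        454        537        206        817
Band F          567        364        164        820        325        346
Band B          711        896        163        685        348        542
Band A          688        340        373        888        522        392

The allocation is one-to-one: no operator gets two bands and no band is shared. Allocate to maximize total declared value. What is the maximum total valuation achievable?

This is the linear assignment problem.
Optimal: AzureWave→Band A ($688M), TerraLink→Band B ($896M), PeakComm→Band E ($922M), VistaNet→Band F ($820M), NorthTel→Band D ($840M), ClearBand→Band C ($817M) — total 688+896+922+820+840+817 = $4983M.
Row-greedy (each operator in turn takes its best remaining band) gives $4798M, worse by 185.
No other one-to-one assignment exceeds $4983M.

Max total: $4983M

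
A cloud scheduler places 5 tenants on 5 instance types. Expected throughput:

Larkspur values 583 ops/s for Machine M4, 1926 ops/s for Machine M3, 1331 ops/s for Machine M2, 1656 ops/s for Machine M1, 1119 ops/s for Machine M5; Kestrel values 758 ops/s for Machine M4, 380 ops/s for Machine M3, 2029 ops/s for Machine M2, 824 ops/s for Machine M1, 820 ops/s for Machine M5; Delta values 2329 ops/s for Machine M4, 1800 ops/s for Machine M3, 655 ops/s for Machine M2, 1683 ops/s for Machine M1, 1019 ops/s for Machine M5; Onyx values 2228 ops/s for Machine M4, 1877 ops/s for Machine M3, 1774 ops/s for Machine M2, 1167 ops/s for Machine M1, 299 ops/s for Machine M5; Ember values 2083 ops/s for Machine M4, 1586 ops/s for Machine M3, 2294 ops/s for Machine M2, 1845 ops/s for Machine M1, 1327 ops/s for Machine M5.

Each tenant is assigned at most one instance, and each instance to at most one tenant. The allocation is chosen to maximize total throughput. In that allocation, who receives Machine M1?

Larkspur receives Machine M1.

This is the linear assignment problem.
Optimal: Larkspur→Machine M1 (1656 ops/s), Kestrel→Machine M2 (2029 ops/s), Delta→Machine M4 (2329 ops/s), Onyx→Machine M3 (1877 ops/s), Ember→Machine M5 (1327 ops/s) — total 1656+2029+2329+1877+1327 = 9218 ops/s.
Larkspur's own top instance is Machine M3 (1926 ops/s), but forcing Larkspur→Machine M3 and reassigning the rest optimally gives only 9193 ops/s — worse by 25.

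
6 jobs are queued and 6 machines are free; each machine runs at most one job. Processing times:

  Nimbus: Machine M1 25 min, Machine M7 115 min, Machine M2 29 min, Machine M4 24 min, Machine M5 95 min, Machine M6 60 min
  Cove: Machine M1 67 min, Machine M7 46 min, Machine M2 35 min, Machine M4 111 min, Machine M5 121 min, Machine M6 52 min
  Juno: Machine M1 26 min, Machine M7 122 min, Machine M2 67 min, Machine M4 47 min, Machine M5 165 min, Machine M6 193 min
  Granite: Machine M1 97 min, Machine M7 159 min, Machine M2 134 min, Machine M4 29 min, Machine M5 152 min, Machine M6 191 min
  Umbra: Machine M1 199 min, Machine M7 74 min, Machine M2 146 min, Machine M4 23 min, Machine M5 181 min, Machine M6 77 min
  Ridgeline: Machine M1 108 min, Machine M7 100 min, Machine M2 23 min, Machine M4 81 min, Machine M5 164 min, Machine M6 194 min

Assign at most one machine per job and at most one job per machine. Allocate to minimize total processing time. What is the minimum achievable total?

Min total: 296 min

Optimal: Nimbus→Machine M5 (95 min), Cove→Machine M7 (46 min), Juno→Machine M1 (26 min), Granite→Machine M4 (29 min), Umbra→Machine M6 (77 min), Ridgeline→Machine M2 (23 min) — total 95+46+26+29+77+23 = 296 min.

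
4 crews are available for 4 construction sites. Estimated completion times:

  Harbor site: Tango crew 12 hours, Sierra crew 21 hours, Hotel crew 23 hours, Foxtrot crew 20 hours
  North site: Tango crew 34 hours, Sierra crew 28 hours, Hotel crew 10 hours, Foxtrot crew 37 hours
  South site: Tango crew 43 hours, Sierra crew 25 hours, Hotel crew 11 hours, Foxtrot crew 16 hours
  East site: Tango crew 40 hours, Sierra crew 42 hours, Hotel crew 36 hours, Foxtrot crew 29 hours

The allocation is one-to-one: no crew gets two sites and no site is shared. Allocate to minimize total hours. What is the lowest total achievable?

Optimal: Tango crew→Harbor site (12 hours), Sierra crew→South site (25 hours), Hotel crew→North site (10 hours), Foxtrot crew→East site (29 hours) — total 12+25+10+29 = 76 hours.
Min-entry greedy (repeatedly take the single cheapest remaining cell) gives 80 hours, worse by 4.
Next-best assignment: Tango crew→Harbor site, Sierra crew→North site, Hotel crew→South site, Foxtrot crew→East site = 80 hours.
Every other assignment is strictly worse.

Minimum total: 76 hours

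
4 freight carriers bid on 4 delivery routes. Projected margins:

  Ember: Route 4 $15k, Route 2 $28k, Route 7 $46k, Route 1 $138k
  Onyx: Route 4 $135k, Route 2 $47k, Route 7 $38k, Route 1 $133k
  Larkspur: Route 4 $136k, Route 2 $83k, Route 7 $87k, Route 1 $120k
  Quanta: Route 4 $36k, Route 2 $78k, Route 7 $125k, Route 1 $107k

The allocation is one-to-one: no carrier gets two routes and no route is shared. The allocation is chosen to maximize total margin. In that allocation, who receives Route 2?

Optimal: Ember→Route 1 ($138k), Onyx→Route 4 ($135k), Larkspur→Route 2 ($83k), Quanta→Route 7 ($125k) — total 138+135+83+125 = $481k.
Column-greedy (each route in turn goes to its best remaining carrier) gives $393k, worse by 88.
No other one-to-one assignment exceeds $481k.
Larkspur's own top route is Route 4 ($136k), but forcing Larkspur→Route 4 and reassigning the rest optimally gives only $446k — worse by 35.

Larkspur receives Route 2.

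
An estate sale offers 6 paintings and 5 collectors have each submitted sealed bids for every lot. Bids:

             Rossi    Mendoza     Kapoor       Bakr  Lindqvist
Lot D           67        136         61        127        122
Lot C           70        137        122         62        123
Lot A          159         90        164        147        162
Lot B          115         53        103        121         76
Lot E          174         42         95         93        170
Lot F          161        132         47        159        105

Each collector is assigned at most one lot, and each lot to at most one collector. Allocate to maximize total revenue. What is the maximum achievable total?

Max total: $759

Optimal: Rossi→Lot F ($161), Mendoza→Lot C ($137), Kapoor→Lot A ($164), Bakr→Lot D ($127), Lindqvist→Lot E ($170) — total 161+137+164+127+170 = $759.
Row-greedy (each collector in turn takes its best remaining lot) gives $756, worse by 3.
Next-best assignment: Rossi→Lot E, Mendoza→Lot D, Kapoor→Lot A, Bakr→Lot F, Lindqvist→Lot C = $756.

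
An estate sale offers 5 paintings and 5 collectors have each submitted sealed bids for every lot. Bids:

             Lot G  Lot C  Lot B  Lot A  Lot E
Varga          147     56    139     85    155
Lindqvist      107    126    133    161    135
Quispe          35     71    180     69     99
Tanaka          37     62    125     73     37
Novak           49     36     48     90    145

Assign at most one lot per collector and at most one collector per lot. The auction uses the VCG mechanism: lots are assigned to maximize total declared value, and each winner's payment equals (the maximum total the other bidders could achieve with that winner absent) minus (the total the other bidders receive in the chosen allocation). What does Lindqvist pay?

Lindqvist pays $11.

Efficient allocation: Varga→Lot G ($147), Lindqvist→Lot A ($161), Quispe→Lot B ($180), Tanaka→Lot C ($62), Novak→Lot E ($145); total welfare W = $695.
Lindqvist receives Lot A at value $161, so the others get W − 161 = $534.
Without Lindqvist: best allocation of the remaining 4 bidders over all 5 lots is Varga→Lot G ($147), Quispe→Lot B ($180), Tanaka→Lot A ($73), Novak→Lot E ($145), total $545.
VCG payment = (others' best without Lindqvist) − (others' welfare with Lindqvist) = 545 − 534 = $11.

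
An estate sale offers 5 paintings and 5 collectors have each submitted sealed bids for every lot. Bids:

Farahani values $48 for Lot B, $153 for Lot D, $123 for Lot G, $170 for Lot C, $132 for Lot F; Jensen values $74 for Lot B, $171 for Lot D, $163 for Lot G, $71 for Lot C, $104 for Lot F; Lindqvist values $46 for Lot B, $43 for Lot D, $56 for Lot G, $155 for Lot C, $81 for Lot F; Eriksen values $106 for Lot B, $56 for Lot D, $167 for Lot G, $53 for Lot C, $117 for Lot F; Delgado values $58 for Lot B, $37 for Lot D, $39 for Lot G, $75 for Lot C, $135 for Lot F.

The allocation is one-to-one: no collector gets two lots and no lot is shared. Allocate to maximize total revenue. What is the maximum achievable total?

Treat this as an assignment problem: match each collector to one lot.
Optimal: Farahani→Lot D ($153), Jensen→Lot G ($163), Lindqvist→Lot C ($155), Eriksen→Lot B ($106), Delgado→Lot F ($135) — total 153+163+155+106+135 = $712.
Column-greedy (each lot in turn goes to its best remaining collector) gives $690, worse by 22.
Next-best assignment: Farahani→Lot G, Jensen→Lot D, Lindqvist→Lot C, Eriksen→Lot B, Delgado→Lot F = $690.

Max total: $712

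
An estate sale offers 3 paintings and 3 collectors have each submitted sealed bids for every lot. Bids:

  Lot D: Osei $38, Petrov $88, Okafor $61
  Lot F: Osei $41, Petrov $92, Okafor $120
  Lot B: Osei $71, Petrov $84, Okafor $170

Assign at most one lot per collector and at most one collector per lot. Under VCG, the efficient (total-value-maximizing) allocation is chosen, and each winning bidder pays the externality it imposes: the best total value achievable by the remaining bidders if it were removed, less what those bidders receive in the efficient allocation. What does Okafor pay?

Okafor pays $33.

Efficient allocation: Osei→Lot D ($38), Petrov→Lot F ($92), Okafor→Lot B ($170); total welfare W = $300.
Okafor receives Lot B at value $170, so the others get W − 170 = $130.
Without Okafor: best allocation of the remaining 2 bidders over all 3 lots is Osei→Lot B ($71), Petrov→Lot F ($92), total $163.
VCG payment = (others' best without Okafor) − (others' welfare with Okafor) = 163 − 130 = $33.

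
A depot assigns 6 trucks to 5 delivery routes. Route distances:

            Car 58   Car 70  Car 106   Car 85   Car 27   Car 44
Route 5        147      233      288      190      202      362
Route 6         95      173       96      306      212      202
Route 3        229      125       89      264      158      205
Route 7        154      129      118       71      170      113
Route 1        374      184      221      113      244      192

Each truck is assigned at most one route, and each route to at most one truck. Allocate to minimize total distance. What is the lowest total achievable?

Minimum total: 594 km

Optimal: Car 58→Route 5 (147 km), Car 106→Route 6 (96 km), Car 70→Route 3 (125 km), Car 44→Route 7 (113 km), Car 85→Route 1 (113 km) — total 147+96+125+113+113 = 594 km.
Row-greedy (each truck in turn takes its cheapest remaining route) gives 653 km, worse by 59.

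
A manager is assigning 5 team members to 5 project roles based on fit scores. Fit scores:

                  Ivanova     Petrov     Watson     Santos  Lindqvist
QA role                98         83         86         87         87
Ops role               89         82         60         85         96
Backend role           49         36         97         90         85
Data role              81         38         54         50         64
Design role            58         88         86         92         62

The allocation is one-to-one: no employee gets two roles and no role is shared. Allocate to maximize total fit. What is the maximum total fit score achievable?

Max total: 449 pts

Optimal: Ivanova→Data role (81 pts), Petrov→QA role (83 pts), Watson→Backend role (97 pts), Santos→Design role (92 pts), Lindqvist→Ops role (96 pts) — total 81+83+97+92+96 = 449 pts.
Max-entry greedy (repeatedly take the single best remaining cell) gives 421 pts, worse by 28.
No other one-to-one assignment exceeds 449 pts.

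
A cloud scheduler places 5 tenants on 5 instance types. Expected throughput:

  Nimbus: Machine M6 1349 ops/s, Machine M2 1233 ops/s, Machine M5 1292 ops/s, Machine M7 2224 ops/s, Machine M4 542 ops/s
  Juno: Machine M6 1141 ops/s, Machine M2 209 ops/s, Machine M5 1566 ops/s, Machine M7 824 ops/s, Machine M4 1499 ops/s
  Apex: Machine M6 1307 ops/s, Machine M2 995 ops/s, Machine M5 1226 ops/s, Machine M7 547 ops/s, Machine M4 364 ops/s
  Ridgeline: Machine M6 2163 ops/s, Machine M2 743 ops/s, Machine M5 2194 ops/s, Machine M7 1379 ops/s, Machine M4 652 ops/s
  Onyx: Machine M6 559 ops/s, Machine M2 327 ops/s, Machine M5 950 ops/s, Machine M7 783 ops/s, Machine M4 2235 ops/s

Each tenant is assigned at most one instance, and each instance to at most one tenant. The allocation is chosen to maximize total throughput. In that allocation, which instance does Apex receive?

Optimal: Nimbus→Machine M7 (2224 ops/s), Juno→Machine M5 (1566 ops/s), Apex→Machine M2 (995 ops/s), Ridgeline→Machine M6 (2163 ops/s), Onyx→Machine M4 (2235 ops/s) — total 2224+1566+995+2163+2235 = 9183 ops/s.
Apex's own top instance is Machine M6 (1307 ops/s), but forcing Apex→Machine M6 and reassigning the rest optimally gives only 8169 ops/s — worse by 1014.

Apex receives Machine M2.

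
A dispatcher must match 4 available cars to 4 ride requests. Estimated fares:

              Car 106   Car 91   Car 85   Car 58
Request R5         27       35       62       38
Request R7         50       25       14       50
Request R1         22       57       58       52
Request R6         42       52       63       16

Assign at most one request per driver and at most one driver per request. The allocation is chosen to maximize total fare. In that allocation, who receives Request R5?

Car 85 receives Request R5.

Optimal: Car 106→Request R7 ($50), Car 91→Request R6 ($52), Car 85→Request R5 ($62), Car 58→Request R1 ($52) — total 50+52+62+52 = $216.
Column-greedy (each request in turn goes to its best remaining driver) gives $185, worse by 31.
Next-best assignment: Car 106→Request R6, Car 91→Request R1, Car 85→Request R5, Car 58→Request R7 = $211.
No other one-to-one assignment exceeds $216.
Car 85's own top request is Request R6 ($63), but forcing Car 85→Request R6 and reassigning the rest optimally gives only $208 — worse by 8.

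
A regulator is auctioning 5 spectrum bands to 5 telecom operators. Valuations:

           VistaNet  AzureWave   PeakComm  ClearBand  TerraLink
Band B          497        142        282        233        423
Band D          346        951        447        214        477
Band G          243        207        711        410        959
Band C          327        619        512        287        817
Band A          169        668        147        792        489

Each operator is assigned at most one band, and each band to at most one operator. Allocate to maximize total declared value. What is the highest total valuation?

Treat this as an assignment problem: match each operator to one band.
Optimal: VistaNet→Band B ($497M), AzureWave→Band D ($951M), PeakComm→Band G ($711M), ClearBand→Band A ($792M), TerraLink→Band C ($817M) — total 497+951+711+792+817 = $3768M.
Every other assignment is strictly worse.

Max total: $3768M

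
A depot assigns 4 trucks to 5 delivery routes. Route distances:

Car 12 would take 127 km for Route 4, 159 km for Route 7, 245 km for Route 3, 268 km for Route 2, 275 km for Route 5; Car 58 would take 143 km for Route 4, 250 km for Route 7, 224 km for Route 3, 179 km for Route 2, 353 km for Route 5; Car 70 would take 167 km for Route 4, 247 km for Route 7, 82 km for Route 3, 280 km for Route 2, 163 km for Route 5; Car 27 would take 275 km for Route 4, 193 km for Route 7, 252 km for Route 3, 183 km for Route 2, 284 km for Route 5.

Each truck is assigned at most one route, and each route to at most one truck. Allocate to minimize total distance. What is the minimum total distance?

Optimal: Car 12→Route 7 (159 km), Car 58→Route 4 (143 km), Car 70→Route 3 (82 km), Car 27→Route 2 (183 km) — total 159+143+82+183 = 567 km.
Swapping Car 12↔Car 70 (Car 12→Route 3 245 km, Car 70→Route 7 247 km) adds 251.
Checked against all permutations: 567 km is optimal.

Min total: 567 km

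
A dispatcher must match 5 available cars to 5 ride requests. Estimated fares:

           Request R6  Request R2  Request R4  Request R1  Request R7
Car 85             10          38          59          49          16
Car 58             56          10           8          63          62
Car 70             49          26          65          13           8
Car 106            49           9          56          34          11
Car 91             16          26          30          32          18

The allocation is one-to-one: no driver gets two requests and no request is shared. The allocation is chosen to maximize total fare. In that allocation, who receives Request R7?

Car 58 receives Request R7.

Optimal: Car 85→Request R1 ($49), Car 58→Request R7 ($62), Car 70→Request R4 ($65), Car 106→Request R6 ($49), Car 91→Request R2 ($26) — total 49+62+65+49+26 = $251.
Next-best assignment: Car 85→Request R2, Car 58→Request R7, Car 70→Request R4, Car 106→Request R6, Car 91→Request R1 = $246.
Car 58's own top request is Request R1 ($63), but forcing Car 58→Request R1 and reassigning the rest optimally gives only $233 — worse by 18.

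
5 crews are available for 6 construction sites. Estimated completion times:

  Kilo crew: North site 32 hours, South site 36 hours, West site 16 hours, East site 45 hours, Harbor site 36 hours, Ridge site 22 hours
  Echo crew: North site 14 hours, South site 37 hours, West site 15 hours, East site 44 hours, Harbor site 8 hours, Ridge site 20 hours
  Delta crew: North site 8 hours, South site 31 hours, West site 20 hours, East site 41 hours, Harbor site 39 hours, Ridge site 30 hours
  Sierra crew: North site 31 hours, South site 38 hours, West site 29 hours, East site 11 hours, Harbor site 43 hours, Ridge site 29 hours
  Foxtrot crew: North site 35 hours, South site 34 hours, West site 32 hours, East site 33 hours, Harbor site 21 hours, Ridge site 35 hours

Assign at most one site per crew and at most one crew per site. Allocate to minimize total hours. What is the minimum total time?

Optimal: Kilo crew→West site (16 hours), Echo crew→Ridge site (20 hours), Delta crew→North site (8 hours), Sierra crew→East site (11 hours), Foxtrot crew→Harbor site (21 hours) — total 16+20+8+11+21 = 76 hours.
Column-greedy (each site in turn goes to its cheapest remaining crew) gives 104 hours, worse by 28.
Next-best assignment: Kilo crew→West site, Echo crew→Harbor site, Delta crew→North site, Sierra crew→East site, Foxtrot crew→South site = 77 hours.
Swapping Kilo crew↔Sierra crew (Kilo crew→East site 45 hours, Sierra crew→West site 29 hours) adds 47.

Min total: 76 hours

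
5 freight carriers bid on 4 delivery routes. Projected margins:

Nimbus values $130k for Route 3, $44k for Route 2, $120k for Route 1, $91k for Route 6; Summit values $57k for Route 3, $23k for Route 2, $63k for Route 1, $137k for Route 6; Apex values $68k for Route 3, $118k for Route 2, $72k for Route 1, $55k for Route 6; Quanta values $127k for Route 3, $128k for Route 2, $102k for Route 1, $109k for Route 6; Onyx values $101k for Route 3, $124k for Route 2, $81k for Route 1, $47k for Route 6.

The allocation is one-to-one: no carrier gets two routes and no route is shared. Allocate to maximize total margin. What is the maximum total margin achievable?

Maximum total: $508k

Optimal: Quanta→Route 3 ($127k), Onyx→Route 2 ($124k), Nimbus→Route 1 ($120k), Summit→Route 6 ($137k) — total 127+124+120+137 = $508k.
Max-entry greedy (repeatedly take the single best remaining cell) gives $476k, worse by 32.
Swapping Quanta↔Onyx (Quanta→Route 2 $128k, Onyx→Route 3 $101k) loses 22.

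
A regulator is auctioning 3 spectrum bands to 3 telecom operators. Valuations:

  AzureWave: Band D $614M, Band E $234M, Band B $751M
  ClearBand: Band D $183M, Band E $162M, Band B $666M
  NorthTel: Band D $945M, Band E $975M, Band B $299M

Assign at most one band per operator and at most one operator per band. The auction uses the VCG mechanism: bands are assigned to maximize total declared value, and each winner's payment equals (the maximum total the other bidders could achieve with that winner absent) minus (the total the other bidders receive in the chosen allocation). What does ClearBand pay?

Efficient allocation: AzureWave→Band D ($614M), ClearBand→Band B ($666M), NorthTel→Band E ($975M); total welfare W = $2255M.
ClearBand receives Band B at value $666M, so the others get W − 666 = $1589M.
Without ClearBand: best allocation of the remaining 2 bidders over all 3 bands is AzureWave→Band B ($751M), NorthTel→Band E ($975M), total $1726M.
VCG payment = (others' best without ClearBand) − (others' welfare with ClearBand) = 1726 − 1589 = $137M.

ClearBand pays $137M.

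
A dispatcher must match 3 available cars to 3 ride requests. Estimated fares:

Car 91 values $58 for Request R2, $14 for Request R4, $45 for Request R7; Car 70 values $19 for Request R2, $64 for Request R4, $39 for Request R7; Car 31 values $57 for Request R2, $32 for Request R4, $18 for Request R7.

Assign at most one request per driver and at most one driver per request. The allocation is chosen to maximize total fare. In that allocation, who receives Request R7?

Car 91 receives Request R7.

Optimal: Car 91→Request R7 ($45), Car 70→Request R4 ($64), Car 31→Request R2 ($57) — total 45+64+57 = $166.
Column-greedy (each request in turn goes to its best remaining driver) gives $140, worse by 26.
Next-best assignment: Car 91→Request R2, Car 70→Request R4, Car 31→Request R7 = $140.
Car 91's own top request is Request R2 ($58), but forcing Car 91→Request R2 and reassigning the rest optimally gives only $140 — worse by 26.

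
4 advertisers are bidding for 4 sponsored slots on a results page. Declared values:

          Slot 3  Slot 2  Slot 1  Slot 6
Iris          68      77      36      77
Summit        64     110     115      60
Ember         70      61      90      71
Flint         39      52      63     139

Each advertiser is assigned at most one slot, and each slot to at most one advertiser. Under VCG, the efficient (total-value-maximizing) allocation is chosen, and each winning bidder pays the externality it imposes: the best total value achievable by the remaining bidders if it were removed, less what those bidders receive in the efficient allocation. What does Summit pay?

Efficient allocation: Iris→Slot 3 ($68), Summit→Slot 2 ($110), Ember→Slot 1 ($90), Flint→Slot 6 ($139); total welfare W = $407.
Summit receives Slot 2 at value $110, so the others get W − 110 = $297.
Without Summit: best allocation of the remaining 3 bidders over all 4 slots is Iris→Slot 2 ($77), Ember→Slot 1 ($90), Flint→Slot 6 ($139), total $306.
VCG payment = (others' best without Summit) − (others' welfare with Summit) = 306 − 297 = $9.

Summit pays $9.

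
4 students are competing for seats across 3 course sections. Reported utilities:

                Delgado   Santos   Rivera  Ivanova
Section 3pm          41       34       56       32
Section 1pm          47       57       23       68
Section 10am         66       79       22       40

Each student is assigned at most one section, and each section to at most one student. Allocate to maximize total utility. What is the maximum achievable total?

Max total: 203 points

Optimal: Rivera→Section 3pm (56 points), Ivanova→Section 1pm (68 points), Santos→Section 10am (79 points) — total 56+68+79 = 203 points.
Row-greedy (each student in turn takes its best remaining section) gives 179 points, worse by 24.
No other one-to-one assignment exceeds 203 points.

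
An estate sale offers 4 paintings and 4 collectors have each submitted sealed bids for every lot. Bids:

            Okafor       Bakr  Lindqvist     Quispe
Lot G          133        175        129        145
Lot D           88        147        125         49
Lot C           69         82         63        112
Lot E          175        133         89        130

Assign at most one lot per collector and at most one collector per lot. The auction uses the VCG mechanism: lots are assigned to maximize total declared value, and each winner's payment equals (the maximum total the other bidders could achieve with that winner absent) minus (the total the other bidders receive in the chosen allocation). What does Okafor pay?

Okafor pays $18.

Efficient allocation: Okafor→Lot E ($175), Bakr→Lot G ($175), Lindqvist→Lot D ($125), Quispe→Lot C ($112); total welfare W = $587.
Okafor receives Lot E at value $175, so the others get W − 175 = $412.
Without Okafor: best allocation of the remaining 3 bidders over all 4 lots is Bakr→Lot G ($175), Lindqvist→Lot D ($125), Quispe→Lot E ($130), total $430.
VCG payment = (others' best without Okafor) − (others' welfare with Okafor) = 430 − 412 = $18.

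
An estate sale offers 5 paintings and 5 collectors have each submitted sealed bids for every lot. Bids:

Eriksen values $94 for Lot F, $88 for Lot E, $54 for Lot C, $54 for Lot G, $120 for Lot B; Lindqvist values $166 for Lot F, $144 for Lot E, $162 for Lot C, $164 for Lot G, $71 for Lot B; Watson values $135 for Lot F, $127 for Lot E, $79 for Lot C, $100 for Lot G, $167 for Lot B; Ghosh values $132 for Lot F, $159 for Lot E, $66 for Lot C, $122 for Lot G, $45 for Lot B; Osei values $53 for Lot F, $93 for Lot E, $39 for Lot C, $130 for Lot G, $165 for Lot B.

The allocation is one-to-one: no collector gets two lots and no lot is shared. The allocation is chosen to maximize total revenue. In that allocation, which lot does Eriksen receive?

Optimal: Eriksen→Lot F ($94), Lindqvist→Lot C ($162), Watson→Lot B ($167), Ghosh→Lot E ($159), Osei→Lot G ($130) — total 94+162+167+159+130 = $712.
Max-entry greedy (repeatedly take the single best remaining cell) gives $676, worse by 36.
Swapping Eriksen↔Ghosh (Eriksen→Lot E $88, Ghosh→Lot F $132) loses 33.
Every other assignment is strictly worse.
Eriksen's own top lot is Lot B ($120), but forcing Eriksen→Lot B and reassigning the rest optimally gives only $706 — worse by 6.

Eriksen receives Lot F.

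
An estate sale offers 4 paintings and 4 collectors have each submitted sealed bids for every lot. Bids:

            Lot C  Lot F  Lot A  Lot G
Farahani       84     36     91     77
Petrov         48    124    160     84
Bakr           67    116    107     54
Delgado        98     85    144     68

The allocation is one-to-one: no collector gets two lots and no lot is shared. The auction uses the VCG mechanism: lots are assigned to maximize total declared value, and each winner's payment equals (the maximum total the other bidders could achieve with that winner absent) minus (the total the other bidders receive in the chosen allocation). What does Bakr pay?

Bakr pays $17.

Efficient allocation: Farahani→Lot G ($77), Petrov→Lot A ($160), Bakr→Lot F ($116), Delgado→Lot C ($98); total welfare W = $451.
Bakr receives Lot F at value $116, so the others get W − 116 = $335.
Without Bakr: best allocation of the remaining 3 bidders over all 4 lots is Farahani→Lot C ($84), Petrov→Lot F ($124), Delgado→Lot A ($144), total $352.
VCG payment = (others' best without Bakr) − (others' welfare with Bakr) = 352 − 335 = $17.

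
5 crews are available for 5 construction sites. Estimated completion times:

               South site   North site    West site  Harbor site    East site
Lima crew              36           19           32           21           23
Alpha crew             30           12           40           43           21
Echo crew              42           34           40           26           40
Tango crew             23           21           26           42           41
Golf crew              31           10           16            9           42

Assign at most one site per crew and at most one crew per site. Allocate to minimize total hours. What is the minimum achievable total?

Optimal: Lima crew→East site (23 hours), Alpha crew→North site (12 hours), Echo crew→Harbor site (26 hours), Tango crew→South site (23 hours), Golf crew→West site (16 hours) — total 23+12+26+23+16 = 100 hours.
Column-greedy (each site in turn goes to its cheapest remaining crew) gives 112 hours, worse by 12.
Swapping Golf crew↔Tango crew (Golf crew→South site 31 hours, Tango crew→West site 26 hours) adds 18.

Minimum total: 100 hours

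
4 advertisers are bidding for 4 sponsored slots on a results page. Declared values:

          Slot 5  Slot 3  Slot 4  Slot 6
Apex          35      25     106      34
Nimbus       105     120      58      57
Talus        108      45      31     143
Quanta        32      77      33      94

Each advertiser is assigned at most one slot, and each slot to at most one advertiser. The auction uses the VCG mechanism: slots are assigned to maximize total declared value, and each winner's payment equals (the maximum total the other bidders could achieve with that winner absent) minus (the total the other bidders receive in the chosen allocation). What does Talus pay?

Talus pays $32.

Efficient allocation: Apex→Slot 4 ($106), Nimbus→Slot 5 ($105), Talus→Slot 6 ($143), Quanta→Slot 3 ($77); total welfare W = $431.
Talus receives Slot 6 at value $143, so the others get W − 143 = $288.
Without Talus: best allocation of the remaining 3 bidders over all 4 slots is Apex→Slot 4 ($106), Nimbus→Slot 3 ($120), Quanta→Slot 6 ($94), total $320.
VCG payment = (others' best without Talus) − (others' welfare with Talus) = 320 − 288 = $32.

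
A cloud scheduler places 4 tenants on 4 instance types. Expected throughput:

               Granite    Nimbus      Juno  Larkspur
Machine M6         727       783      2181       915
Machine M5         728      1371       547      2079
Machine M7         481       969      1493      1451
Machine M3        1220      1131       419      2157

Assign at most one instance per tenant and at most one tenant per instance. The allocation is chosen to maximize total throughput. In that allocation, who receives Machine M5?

Larkspur receives Machine M5.

This is a one-to-one assignment (maximum-weight bipartite matching).
Optimal: Granite→Machine M3 (1220 ops/s), Nimbus→Machine M7 (969 ops/s), Juno→Machine M6 (2181 ops/s), Larkspur→Machine M5 (2079 ops/s) — total 1220+969+2181+2079 = 6449 ops/s.
Max-entry greedy (repeatedly take the single best remaining cell) gives 6190 ops/s, worse by 259.
Swapping Juno↔Granite (Juno→Machine M3 419 ops/s, Granite→Machine M6 727 ops/s) loses 2255.
Larkspur's own top instance is Machine M3 (2157 ops/s), but forcing Larkspur→Machine M3 and reassigning the rest optimally gives only 6190 ops/s — worse by 259.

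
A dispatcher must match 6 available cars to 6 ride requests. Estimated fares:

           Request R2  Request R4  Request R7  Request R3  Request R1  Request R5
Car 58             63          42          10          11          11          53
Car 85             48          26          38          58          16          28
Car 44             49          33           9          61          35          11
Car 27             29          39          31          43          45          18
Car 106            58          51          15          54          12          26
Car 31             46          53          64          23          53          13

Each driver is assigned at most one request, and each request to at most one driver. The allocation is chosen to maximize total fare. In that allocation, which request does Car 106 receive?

Optimal: Car 58→Request R5 ($53), Car 85→Request R2 ($48), Car 44→Request R3 ($61), Car 27→Request R1 ($45), Car 106→Request R4 ($51), Car 31→Request R7 ($64) — total 53+48+61+45+51+64 = $322.
Row-greedy (each driver in turn takes its best remaining request) gives $285, worse by 37.
Next-best assignment: Car 58→Request R5, Car 85→Request R3, Car 44→Request R2, Car 27→Request R1, Car 106→Request R4, Car 31→Request R7 = $320.
Swapping Car 85↔Car 31 (Car 85→Request R7 $38, Car 31→Request R2 $46) loses 28.
Checked against all permutations: $322 is optimal.
Car 106's own top request is Request R2 ($58), but forcing Car 106→Request R2 and reassigning the rest optimally gives only $311 — worse by 11.

Car 106 receives Request R4.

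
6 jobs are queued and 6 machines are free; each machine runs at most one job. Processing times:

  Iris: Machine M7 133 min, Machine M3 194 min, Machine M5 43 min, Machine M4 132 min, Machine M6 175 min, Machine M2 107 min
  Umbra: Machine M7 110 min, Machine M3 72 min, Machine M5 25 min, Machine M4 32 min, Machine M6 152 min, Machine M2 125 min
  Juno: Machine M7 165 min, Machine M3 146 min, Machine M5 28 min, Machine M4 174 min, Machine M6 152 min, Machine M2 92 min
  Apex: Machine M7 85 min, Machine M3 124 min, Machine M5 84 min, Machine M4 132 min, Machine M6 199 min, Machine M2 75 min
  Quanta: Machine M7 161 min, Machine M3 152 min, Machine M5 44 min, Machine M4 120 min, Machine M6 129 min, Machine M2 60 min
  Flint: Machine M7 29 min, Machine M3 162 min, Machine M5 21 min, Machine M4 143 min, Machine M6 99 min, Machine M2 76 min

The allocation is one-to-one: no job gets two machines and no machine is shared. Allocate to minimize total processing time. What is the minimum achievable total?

This is the linear assignment problem.
Optimal: Iris→Machine M5 (43 min), Umbra→Machine M4 (32 min), Juno→Machine M6 (152 min), Apex→Machine M3 (124 min), Quanta→Machine M2 (60 min), Flint→Machine M7 (29 min) — total 43+32+152+124+60+29 = 440 min.
Row-greedy (each job in turn takes its cheapest remaining machine) gives 543 min, worse by 103.
Swapping Flint↔Iris (Flint→Machine M5 21 min, Iris→Machine M7 133 min) adds 82.
Every other assignment is strictly worse.

Minimum total: 440 min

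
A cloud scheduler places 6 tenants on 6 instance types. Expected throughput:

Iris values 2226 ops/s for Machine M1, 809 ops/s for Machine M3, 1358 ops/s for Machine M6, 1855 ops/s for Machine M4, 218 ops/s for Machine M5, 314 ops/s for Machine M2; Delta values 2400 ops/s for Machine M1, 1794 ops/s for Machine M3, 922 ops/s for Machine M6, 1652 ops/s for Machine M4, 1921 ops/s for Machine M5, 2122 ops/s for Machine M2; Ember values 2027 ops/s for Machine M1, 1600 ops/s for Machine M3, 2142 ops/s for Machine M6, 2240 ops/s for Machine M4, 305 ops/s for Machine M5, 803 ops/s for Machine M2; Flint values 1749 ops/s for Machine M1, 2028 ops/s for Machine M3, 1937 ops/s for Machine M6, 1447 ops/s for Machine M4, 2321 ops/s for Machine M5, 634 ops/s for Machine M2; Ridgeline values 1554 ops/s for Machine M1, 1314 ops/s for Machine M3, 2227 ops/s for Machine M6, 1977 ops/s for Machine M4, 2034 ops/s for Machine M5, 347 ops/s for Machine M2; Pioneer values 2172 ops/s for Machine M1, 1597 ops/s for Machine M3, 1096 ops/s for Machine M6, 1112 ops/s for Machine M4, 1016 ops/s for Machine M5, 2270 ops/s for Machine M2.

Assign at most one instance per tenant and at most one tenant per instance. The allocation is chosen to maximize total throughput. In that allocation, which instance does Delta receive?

Optimal: Iris→Machine M1 (2226 ops/s), Delta→Machine M3 (1794 ops/s), Ember→Machine M4 (2240 ops/s), Flint→Machine M5 (2321 ops/s), Ridgeline→Machine M6 (2227 ops/s), Pioneer→Machine M2 (2270 ops/s) — total 2226+1794+2240+2321+2227+2270 = 13078 ops/s.
Row-greedy (each tenant in turn takes its best remaining instance) gives 12733 ops/s, worse by 345.
Next-best assignment: Iris→Machine M1, Delta→Machine M5, Ember→Machine M4, Flint→Machine M3, Ridgeline→Machine M6, Pioneer→Machine M2 = 12912 ops/s.
No other one-to-one assignment exceeds 13078 ops/s.
Delta's own top instance is Machine M1 (2400 ops/s), but forcing Delta→Machine M1 and reassigning the rest optimally gives only 12729 ops/s — worse by 349.

Delta receives Machine M3.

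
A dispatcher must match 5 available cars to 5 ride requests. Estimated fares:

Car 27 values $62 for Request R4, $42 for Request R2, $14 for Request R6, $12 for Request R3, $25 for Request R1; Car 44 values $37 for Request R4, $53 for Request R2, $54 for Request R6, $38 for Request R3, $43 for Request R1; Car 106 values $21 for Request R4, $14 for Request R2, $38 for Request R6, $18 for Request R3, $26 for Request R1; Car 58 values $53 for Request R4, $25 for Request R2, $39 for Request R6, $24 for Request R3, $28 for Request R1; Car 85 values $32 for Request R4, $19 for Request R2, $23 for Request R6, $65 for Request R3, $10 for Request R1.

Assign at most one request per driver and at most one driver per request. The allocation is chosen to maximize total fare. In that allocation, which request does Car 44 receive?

This is the linear assignment problem.
Optimal: Car 27→Request R4 ($62), Car 44→Request R2 ($53), Car 106→Request R6 ($38), Car 58→Request R1 ($28), Car 85→Request R3 ($65) — total 62+53+38+28+65 = $246.
Row-greedy (each driver in turn takes its best remaining request) gives $232, worse by 14.
Next-best assignment: Car 27→Request R4, Car 44→Request R2, Car 106→Request R1, Car 58→Request R6, Car 85→Request R3 = $245.
Checked against all permutations: $246 is optimal.
Car 44's own top request is Request R6 ($54), but forcing Car 44→Request R6 and reassigning the rest optimally gives only $240 — worse by 6.

Car 44 receives Request R2.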